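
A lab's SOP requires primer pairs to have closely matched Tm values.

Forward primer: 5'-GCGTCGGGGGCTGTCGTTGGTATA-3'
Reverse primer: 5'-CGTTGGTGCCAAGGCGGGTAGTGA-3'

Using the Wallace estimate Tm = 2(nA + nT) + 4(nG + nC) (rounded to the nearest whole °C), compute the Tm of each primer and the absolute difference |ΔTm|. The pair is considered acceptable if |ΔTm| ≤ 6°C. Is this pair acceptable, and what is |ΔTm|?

Forward: A=2 T=7 G=11 C=4 → Tm = 2·9 + 4·15 = 78°C.
Reverse: A=4 T=5 G=11 C=4 → Tm = 2·9 + 4·15 = 78°C.
|ΔTm| = |78 − 78| = 0°C, ≤ 6°C.

|ΔTm| = 0°C; the pair is acceptable.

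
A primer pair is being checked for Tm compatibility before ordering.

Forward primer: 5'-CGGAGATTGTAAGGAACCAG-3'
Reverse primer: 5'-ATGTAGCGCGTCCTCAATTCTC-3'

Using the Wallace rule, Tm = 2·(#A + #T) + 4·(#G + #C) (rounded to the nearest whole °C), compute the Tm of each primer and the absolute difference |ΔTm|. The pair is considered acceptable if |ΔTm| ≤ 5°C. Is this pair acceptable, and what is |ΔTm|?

Forward: A=7 T=3 G=7 C=3 → Tm = 2·10 + 4·10 = 60°C.
Reverse: A=4 T=7 G=4 C=7 → Tm = 2·11 + 4·11 = 66°C.
|ΔTm| = |60 − 66| = 6°C, > 5°C.

|ΔTm| = 6°C; the pair is not acceptable.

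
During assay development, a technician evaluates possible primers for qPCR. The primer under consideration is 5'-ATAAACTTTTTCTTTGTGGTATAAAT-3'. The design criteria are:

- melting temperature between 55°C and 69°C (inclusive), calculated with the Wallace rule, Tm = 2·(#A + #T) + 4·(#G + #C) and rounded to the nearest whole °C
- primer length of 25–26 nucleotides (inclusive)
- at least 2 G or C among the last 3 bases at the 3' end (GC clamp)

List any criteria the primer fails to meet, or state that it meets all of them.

Fails: GC clamp.

Base counts: A=8, T=13, G=3, C=2 (length 26).
Tm: Tm = 2·21 + 4·5 = 62°C ✓
length: length 26 ✓
GC clamp: 3' end AAT has 0 G/C, need ≥2 ✗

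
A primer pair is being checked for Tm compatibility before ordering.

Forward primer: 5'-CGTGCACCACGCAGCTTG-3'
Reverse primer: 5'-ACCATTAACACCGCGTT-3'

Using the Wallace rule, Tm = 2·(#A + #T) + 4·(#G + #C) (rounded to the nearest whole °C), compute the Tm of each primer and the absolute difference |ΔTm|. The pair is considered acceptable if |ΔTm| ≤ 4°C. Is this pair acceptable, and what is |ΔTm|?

Forward: A=3 T=3 G=5 C=7 → Tm = 2·6 + 4·12 = 60°C.
Reverse: A=5 T=4 G=2 C=6 → Tm = 2·9 + 4·8 = 50°C.
|ΔTm| = |60 − 50| = 10°C, > 4°C.

|ΔTm| = 10°C; the pair is not acceptable.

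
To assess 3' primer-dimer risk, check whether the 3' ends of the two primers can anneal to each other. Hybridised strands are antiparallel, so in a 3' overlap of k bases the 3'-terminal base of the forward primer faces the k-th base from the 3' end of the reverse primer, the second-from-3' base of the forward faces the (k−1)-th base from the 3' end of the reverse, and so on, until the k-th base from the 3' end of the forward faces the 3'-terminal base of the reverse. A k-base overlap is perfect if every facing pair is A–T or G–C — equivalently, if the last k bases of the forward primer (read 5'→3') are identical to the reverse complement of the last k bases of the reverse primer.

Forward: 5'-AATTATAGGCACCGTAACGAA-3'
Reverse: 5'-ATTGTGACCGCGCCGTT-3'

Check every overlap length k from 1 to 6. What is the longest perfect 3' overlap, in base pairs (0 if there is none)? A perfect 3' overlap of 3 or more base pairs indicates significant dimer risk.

Longest perfect overlap: 2 complementary base pairs; below the dimer-risk threshold (threshold 3).

Last 6 bases (5'→3') — forward …AACGAA, reverse …GCCGTT.
Reverse complement of the reverse primer's last 6 bases: AACGGC; its first k bases are the reverse complement of the reverse primer's last k bases, so a perfect k-base overlap needs the forward primer's last k bases to equal them.
Comparing (forward last k vs required): k=1: A vs A ✓; k=2: AA vs AA ✓; k=3: GAA vs AAC ✗; k=4: CGAA vs AACG ✗; k=5: ACGAA vs AACGG ✗; k=6: AACGAA vs AACGGC ✗.
Perfect overlaps at k = 1, 2; the largest is 2.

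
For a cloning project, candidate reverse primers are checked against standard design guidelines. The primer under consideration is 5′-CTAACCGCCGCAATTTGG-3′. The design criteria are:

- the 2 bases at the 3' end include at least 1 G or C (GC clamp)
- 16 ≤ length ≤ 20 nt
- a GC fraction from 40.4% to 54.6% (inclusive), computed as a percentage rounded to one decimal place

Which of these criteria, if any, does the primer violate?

Fails: GC content.

Base counts: A=4, T=4, G=4, C=6 (length 18).
GC clamp: 3' end GG has 2 G/C ✓
length: length 18 ✓
GC content: GC 10/18 = 55.6%, outside 40.4–54.6% ✗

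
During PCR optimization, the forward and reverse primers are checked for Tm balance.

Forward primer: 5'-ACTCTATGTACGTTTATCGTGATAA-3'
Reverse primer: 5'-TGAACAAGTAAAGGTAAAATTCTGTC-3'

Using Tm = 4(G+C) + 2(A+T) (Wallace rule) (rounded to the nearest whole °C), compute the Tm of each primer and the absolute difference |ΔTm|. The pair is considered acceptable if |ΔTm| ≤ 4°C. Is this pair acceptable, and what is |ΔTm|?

Forward: A=7 T=10 G=4 C=4 → Tm = 2·17 + 4·8 = 66°C.
Reverse: A=11 T=7 G=5 C=3 → Tm = 2·18 + 4·8 = 68°C.
|ΔTm| = |66 − 68| = 2°C, ≤ 4°C.

|ΔTm| = 2°C; the pair is acceptable.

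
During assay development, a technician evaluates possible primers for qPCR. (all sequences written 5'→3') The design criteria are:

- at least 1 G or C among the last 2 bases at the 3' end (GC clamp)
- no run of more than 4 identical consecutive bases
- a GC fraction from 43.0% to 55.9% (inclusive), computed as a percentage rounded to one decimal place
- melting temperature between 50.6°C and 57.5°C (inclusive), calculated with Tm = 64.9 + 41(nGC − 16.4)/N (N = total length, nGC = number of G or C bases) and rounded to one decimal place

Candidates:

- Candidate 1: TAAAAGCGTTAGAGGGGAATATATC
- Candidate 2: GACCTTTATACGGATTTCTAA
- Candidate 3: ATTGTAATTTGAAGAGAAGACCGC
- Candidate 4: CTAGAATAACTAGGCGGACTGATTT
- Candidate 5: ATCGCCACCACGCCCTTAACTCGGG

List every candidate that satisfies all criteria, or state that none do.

Candidate 1 (25 nt, A=10 T=6 G=7 C=2): 3' end TC has 1 G/C ✓; longest run = 4 ✓; GC 9/25 = 36.0%, outside 43.0–55.9% ✗; Tm = 64.9 + 41·(9 − 16.4)/25 = 52.8°C ✓ — fails.
Candidate 2 (21 nt, A=6 T=8 G=3 C=4): 3' end AA has 0 G/C, need ≥1 ✗; longest run = 3 ✓; GC 7/21 = 33.3%, outside 43.0–55.9% ✗; Tm = 64.9 + 41·(7 − 16.4)/21 = 46.5°C, outside 50.6–57.5°C ✗ — fails.
Candidate 3 (24 nt, A=9 T=6 G=6 C=3): 3' end GC has 2 G/C ✓; longest run = 3 ✓; GC 9/24 = 37.5%, outside 43.0–55.9% ✗; Tm = 64.9 + 41·(9 − 16.4)/24 = 52.3°C ✓ — fails.
Candidate 4 (25 nt, A=8 T=7 G=6 C=4): 3' end TT has 0 G/C, need ≥1 ✗; longest run = 3 ✓; GC 10/25 = 40.0%, outside 43.0–55.9% ✗; Tm = 64.9 + 41·(10 − 16.4)/25 = 54.4°C ✓ — fails.
Candidate 5 (25 nt, A=5 T=4 G=5 C=11): 3' end GG has 2 G/C ✓; longest run = 3 ✓; GC 16/25 = 64.0%, outside 43.0–55.9% ✗; Tm = 64.9 + 41·(16 − 16.4)/25 = 64.2°C, outside 50.6–57.5°C ✗ — fails.

None of the candidates satisfy all criteria.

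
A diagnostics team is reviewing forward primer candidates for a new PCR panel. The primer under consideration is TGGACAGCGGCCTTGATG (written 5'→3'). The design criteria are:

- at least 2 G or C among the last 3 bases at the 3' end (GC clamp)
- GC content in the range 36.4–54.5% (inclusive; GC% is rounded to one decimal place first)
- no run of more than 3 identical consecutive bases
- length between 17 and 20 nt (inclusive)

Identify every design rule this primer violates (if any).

Fails: GC clamp, GC content.

Base counts: A=3, T=4, G=7, C=4 (length 18).
GC clamp: 3' end ATG has 1 G/C, need ≥2 ✗
GC content: GC 11/18 = 61.1%, outside 36.4–54.5% ✗
homopolymer run: longest run = 2 ✓
length: length 18 ✓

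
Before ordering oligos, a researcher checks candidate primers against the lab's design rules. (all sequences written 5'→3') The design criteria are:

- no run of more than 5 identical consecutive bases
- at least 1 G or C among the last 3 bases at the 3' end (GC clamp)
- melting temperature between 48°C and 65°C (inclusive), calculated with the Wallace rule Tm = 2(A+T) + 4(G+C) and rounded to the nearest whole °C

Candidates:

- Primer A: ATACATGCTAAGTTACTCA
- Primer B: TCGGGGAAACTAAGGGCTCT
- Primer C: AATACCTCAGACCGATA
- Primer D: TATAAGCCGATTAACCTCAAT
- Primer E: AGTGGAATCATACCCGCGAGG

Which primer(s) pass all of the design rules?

Primer A and Primer B.

Primer A (19 nt, A=7 T=6 G=2 C=4): longest run = 2 ✓; 3' end TCA has 1 G/C ✓; Tm = 2·13 + 4·6 = 50°C ✓ — passes.
Primer B (20 nt, A=5 T=4 G=7 C=4): longest run = 4 ✓; 3' end TCT has 1 G/C ✓; Tm = 2·9 + 4·11 = 62°C ✓ — passes.
Primer C (17 nt, A=7 T=3 G=2 C=5): longest run = 2 ✓; 3' end ATA has 0 G/C, need ≥1 ✗; Tm = 2·10 + 4·7 = 48°C ✓ — fails.
Primer D (21 nt, A=8 T=6 G=2 C=5): longest run = 2 ✓; 3' end AAT has 0 G/C, need ≥1 ✗; Tm = 2·14 + 4·7 = 56°C ✓ — fails.
Primer E (21 nt, A=6 T=3 G=7 C=5): longest run = 3 ✓; 3' end AGG has 2 G/C ✓; Tm = 2·9 + 4·12 = 66°C, outside 48–65°C ✗ — fails.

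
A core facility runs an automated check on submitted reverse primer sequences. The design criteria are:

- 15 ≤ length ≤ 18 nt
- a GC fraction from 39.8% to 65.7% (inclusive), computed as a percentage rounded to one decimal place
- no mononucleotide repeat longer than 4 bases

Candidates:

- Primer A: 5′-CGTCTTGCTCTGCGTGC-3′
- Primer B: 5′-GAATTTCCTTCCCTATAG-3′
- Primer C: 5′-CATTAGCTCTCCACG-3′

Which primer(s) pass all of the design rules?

Primer A (17 nt, A=0 T=6 G=5 C=6): length 17 ✓; GC 11/17 = 64.7% ✓; longest run = 2 ✓ — passes.
Primer B (18 nt, A=4 T=7 G=2 C=5): length 18 ✓; GC 7/18 = 38.9%, outside 39.8–65.7% ✗; longest run = 3 ✓ — fails.
Primer C (15 nt, A=3 T=4 G=2 C=6): length 15 ✓; GC 8/15 = 53.3% ✓; longest run = 2 ✓ — passes.

Primer A and Primer C.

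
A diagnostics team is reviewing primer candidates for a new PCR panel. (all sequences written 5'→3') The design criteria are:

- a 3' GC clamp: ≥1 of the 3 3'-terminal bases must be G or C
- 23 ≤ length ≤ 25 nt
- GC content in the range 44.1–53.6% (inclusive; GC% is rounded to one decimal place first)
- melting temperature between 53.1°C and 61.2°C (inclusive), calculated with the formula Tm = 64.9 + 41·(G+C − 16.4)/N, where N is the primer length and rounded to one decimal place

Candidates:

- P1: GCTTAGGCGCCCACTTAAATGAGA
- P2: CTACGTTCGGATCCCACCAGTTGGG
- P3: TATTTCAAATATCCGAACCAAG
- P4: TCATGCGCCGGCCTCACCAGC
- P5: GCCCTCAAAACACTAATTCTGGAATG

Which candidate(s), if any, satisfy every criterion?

P1 (24 nt, A=7 T=5 G=6 C=6): 3' end AGA has 1 G/C ✓; length 24 ✓; GC 12/24 = 50.0% ✓; Tm = 64.9 + 41·(12 − 16.4)/24 = 57.4°C ✓ — passes.
P2 (25 nt, A=4 T=6 G=7 C=8): 3' end GGG has 3 G/C ✓; length 25 ✓; GC 15/25 = 60.0%, outside 44.1–53.6% ✗; Tm = 64.9 + 41·(15 − 16.4)/25 = 62.6°C, outside 53.1–61.2°C ✗ — fails.
P3 (22 nt, A=9 T=6 G=2 C=5): 3' end AAG has 1 G/C ✓; length 22, outside 23–25 ✗; GC 7/22 = 31.8%, outside 44.1–53.6% ✗; Tm = 64.9 + 41·(7 − 16.4)/22 = 47.4°C, outside 53.1–61.2°C ✗ — fails.
P4 (21 nt, A=3 T=3 G=5 C=10): 3' end AGC has 2 G/C ✓; length 21, outside 23–25 ✗; GC 15/21 = 71.4%, outside 44.1–53.6% ✗; Tm = 64.9 + 41·(15 − 16.4)/21 = 62.2°C, outside 53.1–61.2°C ✗ — fails.
P5 (26 nt, A=9 T=6 G=4 C=7): 3' end ATG has 1 G/C ✓; length 26, outside 23–25 ✗; GC 11/26 = 42.3%, outside 44.1–53.6% ✗; Tm = 64.9 + 41·(11 − 16.4)/26 = 56.4°C ✓ — fails.

P1 only.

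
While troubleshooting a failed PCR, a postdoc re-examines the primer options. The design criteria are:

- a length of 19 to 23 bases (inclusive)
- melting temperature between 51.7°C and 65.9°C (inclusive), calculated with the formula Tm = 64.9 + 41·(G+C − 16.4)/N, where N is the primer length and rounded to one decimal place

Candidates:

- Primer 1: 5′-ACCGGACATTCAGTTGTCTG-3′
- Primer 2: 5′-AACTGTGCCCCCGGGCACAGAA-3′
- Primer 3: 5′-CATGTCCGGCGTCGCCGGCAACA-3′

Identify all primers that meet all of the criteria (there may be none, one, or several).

Primer 1 (20 nt, A=4 T=6 G=5 C=5): length 20 ✓; Tm = 64.9 + 41·(10 − 16.4)/20 = 51.8°C ✓ — passes.
Primer 2 (22 nt, A=6 T=2 G=6 C=8): length 22 ✓; Tm = 64.9 + 41·(14 − 16.4)/22 = 60.4°C ✓ — passes.
Primer 3 (23 nt, A=4 T=3 G=7 C=9): length 23 ✓; Tm = 64.9 + 41·(16 − 16.4)/23 = 64.2°C ✓ — passes.

Primer 1, Primer 2 and Primer 3.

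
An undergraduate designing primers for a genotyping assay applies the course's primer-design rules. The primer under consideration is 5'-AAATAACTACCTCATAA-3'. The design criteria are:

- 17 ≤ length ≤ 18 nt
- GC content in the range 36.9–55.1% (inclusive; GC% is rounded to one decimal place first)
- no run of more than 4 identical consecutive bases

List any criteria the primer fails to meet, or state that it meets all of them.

Base counts: A=9, T=4, G=0, C=4 (length 17).
length: length 17 ✓
GC content: GC 4/17 = 23.5%, outside 36.9–55.1% ✗
homopolymer run: longest run = 3 ✓

Fails: GC content.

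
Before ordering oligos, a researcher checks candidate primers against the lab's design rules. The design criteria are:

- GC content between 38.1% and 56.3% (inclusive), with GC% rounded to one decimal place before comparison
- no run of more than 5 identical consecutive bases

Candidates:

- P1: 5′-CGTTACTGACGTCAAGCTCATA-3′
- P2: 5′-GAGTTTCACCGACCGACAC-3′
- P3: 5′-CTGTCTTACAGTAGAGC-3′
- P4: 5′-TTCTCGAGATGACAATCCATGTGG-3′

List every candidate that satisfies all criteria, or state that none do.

P1, P3 and P4.

P1 (22 nt, A=6 T=6 G=4 C=6): GC 10/22 = 45.5% ✓; longest run = 2 ✓ — passes.
P2 (19 nt, A=5 T=3 G=4 C=7): GC 11/19 = 57.9%, outside 38.1–56.3% ✗; longest run = 3 ✓ — fails.
P3 (17 nt, A=4 T=5 G=4 C=4): GC 8/17 = 47.1% ✓; longest run = 2 ✓ — passes.
P4 (24 nt, A=6 T=7 G=6 C=5): GC 11/24 = 45.8% ✓; longest run = 2 ✓ — passes.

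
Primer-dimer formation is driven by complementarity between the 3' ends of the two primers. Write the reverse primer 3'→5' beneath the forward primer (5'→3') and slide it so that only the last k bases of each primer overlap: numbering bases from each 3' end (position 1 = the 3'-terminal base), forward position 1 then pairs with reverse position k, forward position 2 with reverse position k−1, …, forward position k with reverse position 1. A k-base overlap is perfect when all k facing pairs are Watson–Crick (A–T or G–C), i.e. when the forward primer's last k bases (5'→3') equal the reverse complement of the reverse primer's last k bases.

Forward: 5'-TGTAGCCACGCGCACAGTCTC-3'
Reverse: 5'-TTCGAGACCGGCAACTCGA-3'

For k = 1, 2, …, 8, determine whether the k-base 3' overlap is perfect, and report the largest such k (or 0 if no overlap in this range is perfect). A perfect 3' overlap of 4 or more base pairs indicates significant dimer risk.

Longest perfect overlap: 2 complementary base pairs; below the dimer-risk threshold (threshold 4).

Last 8 bases (5'→3') — forward …ACAGTCTC, reverse …CAACTCGA.
Reverse complement of the reverse primer's last 8 bases: TCGAGTTG; its first k bases are the reverse complement of the reverse primer's last k bases, so a perfect k-base overlap needs the forward primer's last k bases to equal them.
Comparing (forward last k vs required): k=1: C vs T ✗; k=2: TC vs TC ✓; k=3: CTC vs TCG ✗; k=4: TCTC vs TCGA ✗; k=5: GTCTC vs TCGAG ✗; k=6: AGTCTC vs TCGAGT ✗; k=7: CAGTCTC vs TCGAGTT ✗; k=8: ACAGTCTC vs TCGAGTTG ✗.
Only k = 2 is perfect, so the longest perfect 3' overlap is 2.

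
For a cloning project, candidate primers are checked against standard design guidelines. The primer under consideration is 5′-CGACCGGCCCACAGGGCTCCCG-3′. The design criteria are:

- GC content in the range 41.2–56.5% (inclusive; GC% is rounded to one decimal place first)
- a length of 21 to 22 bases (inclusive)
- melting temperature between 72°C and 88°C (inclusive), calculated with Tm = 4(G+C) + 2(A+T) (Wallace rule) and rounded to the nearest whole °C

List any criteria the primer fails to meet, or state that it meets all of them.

Fails: GC content.

Base counts: A=3, T=1, G=7, C=11 (length 22).
GC content: GC 18/22 = 81.8%, outside 41.2–56.5% ✗
length: length 22 ✓
Tm: Tm = 2·4 + 4·18 = 80°C ✓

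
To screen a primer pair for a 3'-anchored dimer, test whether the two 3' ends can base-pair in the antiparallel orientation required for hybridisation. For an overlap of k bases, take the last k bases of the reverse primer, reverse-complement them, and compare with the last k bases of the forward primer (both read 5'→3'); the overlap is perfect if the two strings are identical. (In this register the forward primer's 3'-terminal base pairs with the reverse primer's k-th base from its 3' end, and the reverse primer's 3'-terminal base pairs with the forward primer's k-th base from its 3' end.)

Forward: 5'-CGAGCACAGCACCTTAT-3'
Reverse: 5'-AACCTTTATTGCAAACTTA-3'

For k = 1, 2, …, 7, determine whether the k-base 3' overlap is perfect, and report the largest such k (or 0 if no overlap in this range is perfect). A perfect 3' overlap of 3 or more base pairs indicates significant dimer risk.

Last 7 bases (5'→3') — forward …ACCTTAT, reverse …AAACTTA.
Reverse complement of the reverse primer's last 7 bases: TAAGTTT; its first k bases are the reverse complement of the reverse primer's last k bases, so a perfect k-base overlap needs the forward primer's last k bases to equal them.
Comparing (forward last k vs required): k=1: T vs T ✓; k=2: AT vs TA ✗; k=3: TAT vs TAA ✗; k=4: TTAT vs TAAG ✗; k=5: CTTAT vs TAAGT ✗; k=6: CCTTAT vs TAAGTT ✗; k=7: ACCTTAT vs TAAGTTT ✗.
Only k = 1 is perfect, so the longest perfect 3' overlap is 1.

Longest perfect overlap: 1 complementary base pair; below the dimer-risk threshold (threshold 3).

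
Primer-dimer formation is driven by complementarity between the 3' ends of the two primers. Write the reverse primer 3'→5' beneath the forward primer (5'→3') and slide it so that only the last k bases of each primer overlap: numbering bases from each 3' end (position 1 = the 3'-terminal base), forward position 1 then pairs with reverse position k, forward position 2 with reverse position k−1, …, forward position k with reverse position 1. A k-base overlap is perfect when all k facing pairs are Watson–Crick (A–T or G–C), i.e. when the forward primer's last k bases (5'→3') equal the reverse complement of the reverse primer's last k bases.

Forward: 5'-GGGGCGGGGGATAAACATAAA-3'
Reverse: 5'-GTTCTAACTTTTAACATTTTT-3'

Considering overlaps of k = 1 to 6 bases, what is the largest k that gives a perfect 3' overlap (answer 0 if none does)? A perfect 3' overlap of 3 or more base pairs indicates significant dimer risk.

Last 6 bases (5'→3') — forward …CATAAA, reverse …ATTTTT.
Reverse complement of the reverse primer's last 6 bases: AAAAAT; its first k bases are the reverse complement of the reverse primer's last k bases, so a perfect k-base overlap needs the forward primer's last k bases to equal them.
Comparing (forward last k vs required): k=1: A vs A ✓; k=2: AA vs AA ✓; k=3: AAA vs AAA ✓; k=4: TAAA vs AAAA ✗; k=5: ATAAA vs AAAAA ✗; k=6: CATAAA vs AAAAAT ✗.
Perfect overlaps at k = 1, 2, 3; the largest is 3.

Longest perfect overlap: 3 complementary base pairs; significant dimer risk (threshold 3).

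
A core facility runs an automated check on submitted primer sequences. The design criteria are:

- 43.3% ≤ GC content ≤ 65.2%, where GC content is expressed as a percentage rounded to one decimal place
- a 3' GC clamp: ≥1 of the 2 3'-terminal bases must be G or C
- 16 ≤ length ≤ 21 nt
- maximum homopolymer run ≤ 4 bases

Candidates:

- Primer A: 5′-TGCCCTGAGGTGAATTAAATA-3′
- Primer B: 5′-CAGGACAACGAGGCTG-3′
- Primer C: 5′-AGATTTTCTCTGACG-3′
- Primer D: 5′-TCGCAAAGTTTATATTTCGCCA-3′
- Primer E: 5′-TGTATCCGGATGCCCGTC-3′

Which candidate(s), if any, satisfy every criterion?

Primer B and Primer E.

Primer A (21 nt, A=7 T=6 G=5 C=3): GC 8/21 = 38.1%, outside 43.3–65.2% ✗; 3' end TA has 0 G/C, need ≥1 ✗; length 21 ✓; longest run = 3 ✓ — fails.
Primer B (16 nt, A=5 T=1 G=6 C=4): GC 10/16 = 62.5% ✓; 3' end TG has 1 G/C ✓; length 16 ✓; longest run = 2 ✓ — passes.
Primer C (15 nt, A=3 T=6 G=3 C=3): GC 6/15 = 40.0%, outside 43.3–65.2% ✗; 3' end CG has 2 G/C ✓; length 15, outside 16–21 ✗; longest run = 4 ✓ — fails.
Primer D (22 nt, A=6 T=8 G=3 C=5): GC 8/22 = 36.4%, outside 43.3–65.2% ✗; 3' end CA has 1 G/C ✓; length 22, outside 16–21 ✗; longest run = 3 ✓ — fails.
Primer E (18 nt, A=2 T=5 G=5 C=6): GC 11/18 = 61.1% ✓; 3' end TC has 1 G/C ✓; length 18 ✓; longest run = 3 ✓ — passes.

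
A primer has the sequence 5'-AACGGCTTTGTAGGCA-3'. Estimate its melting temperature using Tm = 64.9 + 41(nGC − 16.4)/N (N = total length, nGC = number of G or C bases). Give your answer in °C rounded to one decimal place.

43.4°C

Base counts: A=4, T=4, G=5, C=3; G+C = 8, N = 16.
Tm = 64.9 + 41·(8 − 16.4)/16 = 64.9 + -344.40/16 = 43.4°C.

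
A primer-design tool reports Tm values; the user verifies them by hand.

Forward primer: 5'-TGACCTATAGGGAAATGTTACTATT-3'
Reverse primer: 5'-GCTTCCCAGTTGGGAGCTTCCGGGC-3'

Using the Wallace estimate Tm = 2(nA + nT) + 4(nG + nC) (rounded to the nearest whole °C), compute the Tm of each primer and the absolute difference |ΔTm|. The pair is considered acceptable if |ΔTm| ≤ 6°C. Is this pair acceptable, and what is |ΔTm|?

Forward: A=8 T=9 G=5 C=3 → Tm = 2·17 + 4·8 = 66°C.
Reverse: A=2 T=6 G=9 C=8 → Tm = 2·8 + 4·17 = 84°C.
|ΔTm| = |66 − 84| = 18°C, > 6°C.

|ΔTm| = 18°C; the pair is not acceptable.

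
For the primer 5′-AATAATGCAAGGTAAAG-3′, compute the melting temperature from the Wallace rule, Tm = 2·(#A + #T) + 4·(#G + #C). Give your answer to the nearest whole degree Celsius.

Base counts: A=9, T=3, G=4, C=1 (length 17).
Tm = 2·(9+3) + 4·(4+1) = 2·12 + 4·5 = 24 + 20 = 44°C.

44°C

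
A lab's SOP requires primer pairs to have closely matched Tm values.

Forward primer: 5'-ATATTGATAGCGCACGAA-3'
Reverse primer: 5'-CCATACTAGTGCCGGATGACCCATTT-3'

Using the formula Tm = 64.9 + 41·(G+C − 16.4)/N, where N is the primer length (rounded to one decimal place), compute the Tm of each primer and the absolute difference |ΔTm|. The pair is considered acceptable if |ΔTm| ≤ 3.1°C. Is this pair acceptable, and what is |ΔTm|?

|ΔTm| = 16.0°C; the pair is not acceptable.

Forward: G+C = 7, N = 18 → Tm = 64.9 + 41·(7 − 16.4)/18 = 43.5°C.
Reverse: G+C = 13, N = 26 → Tm = 64.9 + 41·(13 − 16.4)/26 = 59.5°C.
|ΔTm| = |43.5 − 59.5| = 16.0°C, > 3.1°C.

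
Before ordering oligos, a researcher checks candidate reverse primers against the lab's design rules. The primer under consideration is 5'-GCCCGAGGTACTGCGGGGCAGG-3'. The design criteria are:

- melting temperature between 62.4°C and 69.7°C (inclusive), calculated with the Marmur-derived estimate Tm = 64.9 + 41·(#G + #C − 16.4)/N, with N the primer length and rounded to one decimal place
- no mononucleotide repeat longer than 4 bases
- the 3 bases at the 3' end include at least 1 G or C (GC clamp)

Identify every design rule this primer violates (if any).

Base counts: A=3, T=2, G=11, C=6 (length 22).
Tm: Tm = 64.9 + 41·(17 − 16.4)/22 = 66.0°C ✓
homopolymer run: longest run = 4 ✓
GC clamp: 3' end AGG has 2 G/C ✓

Meets all criteria.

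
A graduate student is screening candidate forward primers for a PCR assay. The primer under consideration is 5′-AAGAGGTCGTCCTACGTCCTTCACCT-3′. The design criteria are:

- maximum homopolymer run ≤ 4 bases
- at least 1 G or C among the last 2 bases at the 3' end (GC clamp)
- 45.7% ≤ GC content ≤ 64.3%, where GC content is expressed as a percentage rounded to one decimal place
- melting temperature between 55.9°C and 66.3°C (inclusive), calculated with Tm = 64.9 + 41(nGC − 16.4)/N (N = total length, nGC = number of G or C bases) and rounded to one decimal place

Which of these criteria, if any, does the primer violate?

Base counts: A=5, T=7, G=5, C=9 (length 26).
homopolymer run: longest run = 2 ✓
GC clamp: 3' end CT has 1 G/C ✓
GC content: GC 14/26 = 53.8% ✓
Tm: Tm = 64.9 + 41·(14 − 16.4)/26 = 61.1°C ✓

Meets all criteria.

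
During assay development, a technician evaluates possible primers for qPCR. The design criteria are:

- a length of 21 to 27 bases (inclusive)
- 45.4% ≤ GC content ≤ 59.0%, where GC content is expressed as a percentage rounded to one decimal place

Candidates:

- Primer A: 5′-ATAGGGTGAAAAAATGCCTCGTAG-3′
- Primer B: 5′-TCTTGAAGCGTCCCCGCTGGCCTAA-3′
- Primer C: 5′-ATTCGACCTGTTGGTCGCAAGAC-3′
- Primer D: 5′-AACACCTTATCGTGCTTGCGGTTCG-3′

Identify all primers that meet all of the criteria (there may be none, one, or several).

Primer C and Primer D.

Primer A (24 nt, A=9 T=5 G=7 C=3): length 24 ✓; GC 10/24 = 41.7%, outside 45.4–59.0% ✗ — fails.
Primer B (25 nt, A=4 T=6 G=6 C=9): length 25 ✓; GC 15/25 = 60.0%, outside 45.4–59.0% ✗ — fails.
Primer C (23 nt, A=5 T=6 G=6 C=6): length 23 ✓; GC 12/23 = 52.2% ✓ — passes.
Primer D (25 nt, A=4 T=8 G=6 C=7): length 25 ✓; GC 13/25 = 52.0% ✓ — passes.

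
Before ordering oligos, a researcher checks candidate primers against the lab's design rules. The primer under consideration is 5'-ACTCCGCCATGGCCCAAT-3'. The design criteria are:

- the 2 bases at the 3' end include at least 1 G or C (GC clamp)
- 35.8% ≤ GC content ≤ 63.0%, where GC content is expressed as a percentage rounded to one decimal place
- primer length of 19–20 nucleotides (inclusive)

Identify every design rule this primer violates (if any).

Fails: GC clamp, length.

Base counts: A=4, T=3, G=3, C=8 (length 18).
GC clamp: 3' end AT has 0 G/C, need ≥1 ✗
GC content: GC 11/18 = 61.1% ✓
length: length 18, outside 19–20 ✗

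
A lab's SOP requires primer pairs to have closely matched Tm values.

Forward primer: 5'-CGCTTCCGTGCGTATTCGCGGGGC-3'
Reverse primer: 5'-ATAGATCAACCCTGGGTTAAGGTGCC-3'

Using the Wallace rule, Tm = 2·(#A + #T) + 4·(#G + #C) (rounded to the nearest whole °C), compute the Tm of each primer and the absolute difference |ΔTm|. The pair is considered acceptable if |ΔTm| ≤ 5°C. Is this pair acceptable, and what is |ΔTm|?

Forward: A=1 T=6 G=9 C=8 → Tm = 2·7 + 4·17 = 82°C.
Reverse: A=7 T=6 G=7 C=6 → Tm = 2·13 + 4·13 = 78°C.
|ΔTm| = |82 − 78| = 4°C, ≤ 5°C.

|ΔTm| = 4°C; the pair is acceptable.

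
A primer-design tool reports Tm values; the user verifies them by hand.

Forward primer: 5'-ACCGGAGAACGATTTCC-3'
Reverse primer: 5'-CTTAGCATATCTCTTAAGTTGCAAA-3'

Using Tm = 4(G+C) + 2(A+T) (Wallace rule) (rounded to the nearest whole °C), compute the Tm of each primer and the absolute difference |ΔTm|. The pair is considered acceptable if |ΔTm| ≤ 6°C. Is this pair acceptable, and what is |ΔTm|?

Forward: A=5 T=3 G=4 C=5 → Tm = 2·8 + 4·9 = 52°C.
Reverse: A=8 T=9 G=3 C=5 → Tm = 2·17 + 4·8 = 66°C.
|ΔTm| = |52 − 66| = 14°C, > 6°C.

|ΔTm| = 14°C; the pair is not acceptable.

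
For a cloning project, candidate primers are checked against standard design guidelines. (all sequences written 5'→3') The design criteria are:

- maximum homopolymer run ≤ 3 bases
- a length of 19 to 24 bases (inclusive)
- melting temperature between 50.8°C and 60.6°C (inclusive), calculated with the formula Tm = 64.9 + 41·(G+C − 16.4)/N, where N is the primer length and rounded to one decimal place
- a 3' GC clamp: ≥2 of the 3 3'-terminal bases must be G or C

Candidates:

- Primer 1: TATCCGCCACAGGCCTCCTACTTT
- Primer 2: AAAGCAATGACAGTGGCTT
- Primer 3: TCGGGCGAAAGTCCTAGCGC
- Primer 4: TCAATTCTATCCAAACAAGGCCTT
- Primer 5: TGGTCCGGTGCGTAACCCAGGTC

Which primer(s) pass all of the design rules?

Primer 1 (24 nt, A=4 T=7 G=3 C=10): longest run = 3 ✓; length 24 ✓; Tm = 64.9 + 41·(13 − 16.4)/24 = 59.1°C ✓; 3' end TTT has 0 G/C, need ≥2 ✗ — fails.
Primer 2 (19 nt, A=7 T=4 G=5 C=3): longest run = 3 ✓; length 19 ✓; Tm = 64.9 + 41·(8 − 16.4)/19 = 46.8°C, outside 50.8–60.6°C ✗; 3' end CTT has 1 G/C, need ≥2 ✗ — fails.
Primer 3 (20 nt, A=4 T=3 G=7 C=6): longest run = 3 ✓; length 20 ✓; Tm = 64.9 + 41·(13 − 16.4)/20 = 57.9°C ✓; 3' end CGC has 3 G/C ✓ — passes.
Primer 4 (24 nt, A=8 T=7 G=2 C=7): longest run = 3 ✓; length 24 ✓; Tm = 64.9 + 41·(9 − 16.4)/24 = 52.3°C ✓; 3' end CTT has 1 G/C, need ≥2 ✗ — fails.
Primer 5 (23 nt, A=3 T=5 G=8 C=7): longest run = 3 ✓; length 23 ✓; Tm = 64.9 + 41·(15 − 16.4)/23 = 62.4°C, outside 50.8–60.6°C ✗; 3' end GTC has 2 G/C ✓ — fails.

Primer 3 only.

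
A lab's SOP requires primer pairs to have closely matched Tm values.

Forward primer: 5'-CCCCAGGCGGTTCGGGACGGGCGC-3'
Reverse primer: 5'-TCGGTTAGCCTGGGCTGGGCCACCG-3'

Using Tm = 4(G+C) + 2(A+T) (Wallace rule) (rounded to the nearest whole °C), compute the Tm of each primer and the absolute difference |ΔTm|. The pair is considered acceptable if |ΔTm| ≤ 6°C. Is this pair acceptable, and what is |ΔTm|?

|ΔTm| = 2°C; the pair is acceptable.

Forward: A=2 T=2 G=11 C=9 → Tm = 2·4 + 4·20 = 88°C.
Reverse: A=2 T=5 G=10 C=8 → Tm = 2·7 + 4·18 = 86°C.
|ΔTm| = |88 − 86| = 2°C, ≤ 6°C.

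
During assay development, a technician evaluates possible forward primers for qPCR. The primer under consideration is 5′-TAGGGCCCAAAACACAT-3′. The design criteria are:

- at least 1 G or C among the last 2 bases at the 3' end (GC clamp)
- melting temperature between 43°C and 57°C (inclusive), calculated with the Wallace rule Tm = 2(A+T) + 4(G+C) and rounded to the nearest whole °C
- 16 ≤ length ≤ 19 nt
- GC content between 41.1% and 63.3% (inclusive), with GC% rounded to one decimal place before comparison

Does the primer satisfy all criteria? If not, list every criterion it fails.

Fails: GC clamp.

Base counts: A=7, T=2, G=3, C=5 (length 17).
GC clamp: 3' end AT has 0 G/C, need ≥1 ✗
Tm: Tm = 2·9 + 4·8 = 50°C ✓
length: length 17 ✓
GC content: GC 8/17 = 47.1% ✓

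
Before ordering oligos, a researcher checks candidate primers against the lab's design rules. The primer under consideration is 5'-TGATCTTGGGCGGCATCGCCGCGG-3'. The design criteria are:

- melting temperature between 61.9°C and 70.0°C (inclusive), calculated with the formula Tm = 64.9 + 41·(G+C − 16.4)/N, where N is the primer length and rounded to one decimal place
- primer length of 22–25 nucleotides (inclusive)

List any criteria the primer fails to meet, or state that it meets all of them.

Meets all criteria.

Base counts: A=2, T=5, G=10, C=7 (length 24).
Tm: Tm = 64.9 + 41·(17 − 16.4)/24 = 65.9°C ✓
length: length 24 ✓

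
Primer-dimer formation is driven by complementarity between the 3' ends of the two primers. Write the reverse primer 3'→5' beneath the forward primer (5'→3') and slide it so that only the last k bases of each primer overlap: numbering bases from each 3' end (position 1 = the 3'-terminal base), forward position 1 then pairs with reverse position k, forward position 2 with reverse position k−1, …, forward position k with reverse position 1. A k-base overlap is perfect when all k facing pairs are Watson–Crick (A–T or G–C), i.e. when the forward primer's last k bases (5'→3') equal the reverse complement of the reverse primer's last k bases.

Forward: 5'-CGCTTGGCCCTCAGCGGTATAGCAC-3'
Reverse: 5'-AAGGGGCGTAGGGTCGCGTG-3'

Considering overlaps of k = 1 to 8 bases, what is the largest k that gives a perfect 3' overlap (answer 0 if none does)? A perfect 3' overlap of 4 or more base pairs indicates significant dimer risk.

Last 8 bases (5'→3') — forward …TATAGCAC, reverse …GTCGCGTG.
Reverse complement of the reverse primer's last 8 bases: CACGCGAC; its first k bases are the reverse complement of the reverse primer's last k bases, so a perfect k-base overlap needs the forward primer's last k bases to equal them.
Comparing (forward last k vs required): k=1: C vs C ✓; k=2: AC vs CA ✗; k=3: CAC vs CAC ✓; k=4: GCAC vs CACG ✗; k=5: AGCAC vs CACGC ✗; k=6: TAGCAC vs CACGCG ✗; k=7: ATAGCAC vs CACGCGA ✗; k=8: TATAGCAC vs CACGCGAC ✗.
Perfect overlaps at k = 1, 3; the largest is 3.

Longest perfect overlap: 3 complementary base pairs; below the dimer-risk threshold (threshold 4).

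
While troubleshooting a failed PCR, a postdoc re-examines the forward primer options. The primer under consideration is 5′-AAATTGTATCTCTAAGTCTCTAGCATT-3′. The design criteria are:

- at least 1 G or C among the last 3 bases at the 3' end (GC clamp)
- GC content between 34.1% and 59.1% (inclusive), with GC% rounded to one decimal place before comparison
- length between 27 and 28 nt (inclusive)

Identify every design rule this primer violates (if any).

Fails: GC clamp, GC content.

Base counts: A=8, T=11, G=3, C=5 (length 27).
GC clamp: 3' end ATT has 0 G/C, need ≥1 ✗
GC content: GC 8/27 = 29.6%, outside 34.1–59.1% ✗
length: length 27 ✓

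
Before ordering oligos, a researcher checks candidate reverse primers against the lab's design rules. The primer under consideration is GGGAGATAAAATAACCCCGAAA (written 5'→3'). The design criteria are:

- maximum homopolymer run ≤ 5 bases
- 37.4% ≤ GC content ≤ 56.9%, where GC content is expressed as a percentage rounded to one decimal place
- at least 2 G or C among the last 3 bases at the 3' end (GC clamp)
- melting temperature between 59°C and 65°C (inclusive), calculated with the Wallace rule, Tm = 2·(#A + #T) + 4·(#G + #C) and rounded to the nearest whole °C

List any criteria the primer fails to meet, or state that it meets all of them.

Base counts: A=11, T=2, G=5, C=4 (length 22).
homopolymer run: longest run = 4 ✓
GC content: GC 9/22 = 40.9% ✓
GC clamp: 3' end AAA has 0 G/C, need ≥2 ✗
Tm: Tm = 2·13 + 4·9 = 62°C ✓

Fails: GC clamp.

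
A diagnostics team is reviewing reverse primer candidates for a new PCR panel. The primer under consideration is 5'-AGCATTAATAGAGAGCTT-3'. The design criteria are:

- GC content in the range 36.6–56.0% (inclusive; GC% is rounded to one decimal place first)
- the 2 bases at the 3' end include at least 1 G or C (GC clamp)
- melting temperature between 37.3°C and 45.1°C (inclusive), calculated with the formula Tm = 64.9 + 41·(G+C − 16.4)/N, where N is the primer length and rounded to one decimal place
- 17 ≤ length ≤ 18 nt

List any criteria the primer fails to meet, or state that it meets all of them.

Fails: GC content, GC clamp.

Base counts: A=7, T=5, G=4, C=2 (length 18).
GC content: GC 6/18 = 33.3%, outside 36.6–56.0% ✗
GC clamp: 3' end TT has 0 G/C, need ≥1 ✗
Tm: Tm = 64.9 + 41·(6 − 16.4)/18 = 41.2°C ✓
length: length 18 ✓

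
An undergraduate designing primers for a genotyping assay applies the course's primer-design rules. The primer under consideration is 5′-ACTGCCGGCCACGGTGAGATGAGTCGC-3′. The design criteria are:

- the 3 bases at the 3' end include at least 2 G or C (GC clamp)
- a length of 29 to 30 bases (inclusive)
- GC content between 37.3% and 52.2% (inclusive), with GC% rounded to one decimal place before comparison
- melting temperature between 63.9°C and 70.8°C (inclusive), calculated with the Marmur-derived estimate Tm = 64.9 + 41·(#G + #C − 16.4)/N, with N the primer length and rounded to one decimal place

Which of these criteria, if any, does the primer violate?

Base counts: A=5, T=4, G=10, C=8 (length 27).
GC clamp: 3' end CGC has 3 G/C ✓
length: length 27, outside 29–30 ✗
GC content: GC 18/27 = 66.7%, outside 37.3–52.2% ✗
Tm: Tm = 64.9 + 41·(18 − 16.4)/27 = 67.3°C ✓

Fails: length, GC content.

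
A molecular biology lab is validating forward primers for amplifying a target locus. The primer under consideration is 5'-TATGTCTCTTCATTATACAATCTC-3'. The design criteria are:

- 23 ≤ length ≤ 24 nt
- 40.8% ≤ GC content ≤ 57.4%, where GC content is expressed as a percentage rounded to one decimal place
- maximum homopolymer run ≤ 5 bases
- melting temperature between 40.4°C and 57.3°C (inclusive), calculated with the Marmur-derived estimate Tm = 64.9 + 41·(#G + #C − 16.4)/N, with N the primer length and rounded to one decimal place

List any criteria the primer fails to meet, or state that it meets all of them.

Base counts: A=6, T=11, G=1, C=6 (length 24).
length: length 24 ✓
GC content: GC 7/24 = 29.2%, outside 40.8–57.4% ✗
homopolymer run: longest run = 2 ✓
Tm: Tm = 64.9 + 41·(7 − 16.4)/24 = 48.8°C ✓

Fails: GC content.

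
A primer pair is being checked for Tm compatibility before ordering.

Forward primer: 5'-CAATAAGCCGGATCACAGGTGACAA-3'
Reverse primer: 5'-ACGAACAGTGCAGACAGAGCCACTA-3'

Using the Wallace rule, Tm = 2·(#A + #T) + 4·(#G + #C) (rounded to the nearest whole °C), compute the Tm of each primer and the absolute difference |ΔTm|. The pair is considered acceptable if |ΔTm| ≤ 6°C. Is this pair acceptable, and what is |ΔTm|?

Forward: A=10 T=3 G=6 C=6 → Tm = 2·13 + 4·12 = 74°C.
Reverse: A=10 T=2 G=6 C=7 → Tm = 2·12 + 4·13 = 76°C.
|ΔTm| = |74 − 76| = 2°C, ≤ 6°C.

|ΔTm| = 2°C; the pair is acceptable.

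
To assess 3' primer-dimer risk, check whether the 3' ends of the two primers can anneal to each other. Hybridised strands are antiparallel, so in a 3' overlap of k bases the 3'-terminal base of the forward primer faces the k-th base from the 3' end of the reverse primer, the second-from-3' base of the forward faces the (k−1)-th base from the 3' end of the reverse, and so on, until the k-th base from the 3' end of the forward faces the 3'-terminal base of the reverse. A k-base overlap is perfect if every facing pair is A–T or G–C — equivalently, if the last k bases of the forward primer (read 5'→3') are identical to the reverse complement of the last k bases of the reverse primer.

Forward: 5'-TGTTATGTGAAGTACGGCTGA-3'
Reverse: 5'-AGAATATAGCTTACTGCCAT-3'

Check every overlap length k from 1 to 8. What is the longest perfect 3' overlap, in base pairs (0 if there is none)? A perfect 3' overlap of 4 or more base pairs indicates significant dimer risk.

Longest perfect overlap: 1 complementary base pair; below the dimer-risk threshold (threshold 4).

Last 8 bases (5'→3') — forward …ACGGCTGA, reverse …ACTGCCAT.
Reverse complement of the reverse primer's last 8 bases: ATGGCAGT; its first k bases are the reverse complement of the reverse primer's last k bases, so a perfect k-base overlap needs the forward primer's last k bases to equal them.
Comparing (forward last k vs required): k=1: A vs A ✓; k=2: GA vs AT ✗; k=3: TGA vs ATG ✗; k=4: CTGA vs ATGG ✗; k=5: GCTGA vs ATGGC ✗; k=6: GGCTGA vs ATGGCA ✗; k=7: CGGCTGA vs ATGGCAG ✗; k=8: ACGGCTGA vs ATGGCAGT ✗.
Only k = 1 is perfect, so the longest perfect 3' overlap is 1.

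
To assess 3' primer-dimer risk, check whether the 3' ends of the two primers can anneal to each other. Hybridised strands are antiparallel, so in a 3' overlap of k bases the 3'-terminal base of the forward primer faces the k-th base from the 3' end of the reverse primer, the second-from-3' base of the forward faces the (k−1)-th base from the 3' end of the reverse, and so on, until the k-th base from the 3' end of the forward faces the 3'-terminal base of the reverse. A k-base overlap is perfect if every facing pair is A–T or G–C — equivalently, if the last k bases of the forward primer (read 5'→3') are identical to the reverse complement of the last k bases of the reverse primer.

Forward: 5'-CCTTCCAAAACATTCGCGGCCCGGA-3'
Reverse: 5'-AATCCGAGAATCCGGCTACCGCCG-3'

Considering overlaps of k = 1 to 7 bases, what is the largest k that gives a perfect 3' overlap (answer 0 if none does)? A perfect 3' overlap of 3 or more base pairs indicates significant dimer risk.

Longest perfect overlap: 0 complementary base pairs; below the dimer-risk threshold (threshold 3).

Last 7 bases (5'→3') — forward …GCCCGGA, reverse …ACCGCCG.
Reverse complement of the reverse primer's last 7 bases: CGGCGGT; its first k bases are the reverse complement of the reverse primer's last k bases, so a perfect k-base overlap needs the forward primer's last k bases to equal them.
Comparing (forward last k vs required): k=1: A vs C ✗; k=2: GA vs CG ✗; k=3: GGA vs CGG ✗; k=4: CGGA vs CGGC ✗; k=5: CCGGA vs CGGCG ✗; k=6: CCCGGA vs CGGCGG ✗; k=7: GCCCGGA vs CGGCGGT ✗.
No overlap length from 1 to 7 is perfect, so the longest perfect 3' overlap is 0.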